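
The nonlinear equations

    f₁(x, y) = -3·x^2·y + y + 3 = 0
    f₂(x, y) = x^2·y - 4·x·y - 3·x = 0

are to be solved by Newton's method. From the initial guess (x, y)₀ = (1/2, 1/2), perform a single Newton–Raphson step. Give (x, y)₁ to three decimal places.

At (1/2, 1/2): F = (3.125, -2.375).
Jacobian J = [[-6·x·y, -3·x^2 + 1], [2·x·y - 4·y - 3, x^2 - 4·x]].
At the point, J = [[-1.500, 0.250], [-4.500, -1.750]] (det J = 3.750).
Solving J·Δ = −F gives Δ = (1.300, -4.700).
Then the next iterate is (x, y)₁ = (1.800, -4.200).

(1.800, -4.200)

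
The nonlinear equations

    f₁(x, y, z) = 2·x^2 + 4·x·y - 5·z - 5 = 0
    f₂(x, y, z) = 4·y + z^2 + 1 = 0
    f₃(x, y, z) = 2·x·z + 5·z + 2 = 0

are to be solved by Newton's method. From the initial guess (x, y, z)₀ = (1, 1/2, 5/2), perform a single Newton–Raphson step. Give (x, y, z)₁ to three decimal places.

(0.611, 1.323, -0.008)

At (1, 1/2, 5/2): F = (-13.500, 9.250, 19.500).
Jacobian J = [[4·x + 4·y, 4·x, -5], [0, 4, 2·z], [2·z, 0, 2·x + 5]].
At the point, J = [[6.000, 4.000, -5.000], [0.000, 4.000, 5.000], [5.000, 0.000, 7.000]] (det J = 368.000).
Solving J·Δ = −F gives Δ = (-0.389, 0.823, -2.508).
Then the next iterate is (x, y, z)₁ = (0.611, 1.323, -0.008).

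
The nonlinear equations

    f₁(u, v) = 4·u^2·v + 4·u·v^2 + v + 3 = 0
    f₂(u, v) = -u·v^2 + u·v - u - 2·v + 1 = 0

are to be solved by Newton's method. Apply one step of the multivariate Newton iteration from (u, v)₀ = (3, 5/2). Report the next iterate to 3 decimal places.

At (3, 5/2): F = (170.500, -18.250).
Jacobian J = [[8·u·v + 4·v^2, 4·u^2 + 8·u·v + 1], [-v^2 + v - 1, -2·u·v + u - 2]].
At the point, J = [[85.000, 97.000], [-4.750, -14.000]] (det J = -729.250).
Solving J·Δ = −F gives Δ = (-0.846, -1.017).
Then the next iterate is (u, v)₁ = (2.154, 1.483).

(2.154, 1.483)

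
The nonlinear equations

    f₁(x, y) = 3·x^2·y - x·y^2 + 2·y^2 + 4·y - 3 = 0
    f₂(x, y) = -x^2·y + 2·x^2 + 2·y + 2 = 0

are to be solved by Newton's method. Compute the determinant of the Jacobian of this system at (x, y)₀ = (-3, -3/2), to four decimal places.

162.7500

J = [[6·x·y - y^2, 3·x^2 - 2·x·y + 4·y + 4], [-2·x·y + 4·x, -x^2 + 2]].
At the point, J = [[24.7500, 16.0000], [-21.0000, -7.0000]].
det J = 162.7500.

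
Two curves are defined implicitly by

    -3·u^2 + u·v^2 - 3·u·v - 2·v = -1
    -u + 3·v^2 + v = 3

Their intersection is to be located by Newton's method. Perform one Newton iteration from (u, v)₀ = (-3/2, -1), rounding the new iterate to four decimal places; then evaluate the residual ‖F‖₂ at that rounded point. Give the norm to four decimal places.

At (-3/2, -1): F = (-9.7500, 0.5000).
Jacobian J = [[-6·u + v^2 - 3·v, 2·u·v - 3·u - 2], [-1, 6·v + 1]].
At the point, J = [[13.0000, 5.5000], [-1.0000, -5.0000]] (det J = -59.5000).
Solving J·Δ = −F gives Δ = (0.7731, -0.0546).
Then the next iterate is (u, v)₁ = (-0.7269, -1.0546).
Re-evaluating at (-0.7269, -1.0546): F = (-1.584162, 0.008843), so ‖F‖₂ = 1.5842.

1.5842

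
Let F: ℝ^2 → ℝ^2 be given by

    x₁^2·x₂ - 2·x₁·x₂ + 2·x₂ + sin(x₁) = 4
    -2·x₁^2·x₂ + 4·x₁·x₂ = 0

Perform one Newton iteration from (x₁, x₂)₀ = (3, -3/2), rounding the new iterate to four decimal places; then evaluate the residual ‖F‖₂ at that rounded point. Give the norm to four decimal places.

56.1212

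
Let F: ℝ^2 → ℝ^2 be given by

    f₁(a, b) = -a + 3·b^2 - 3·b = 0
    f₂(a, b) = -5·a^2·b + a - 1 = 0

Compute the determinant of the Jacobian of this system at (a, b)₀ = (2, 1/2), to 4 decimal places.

20.0000

J = [[-1, 6·b - 3], [-10·a·b + 1, -5·a^2]].
At the point, J = [[-1.0000, 0.0000], [-9.0000, -20.0000]].
det J = 20.0000.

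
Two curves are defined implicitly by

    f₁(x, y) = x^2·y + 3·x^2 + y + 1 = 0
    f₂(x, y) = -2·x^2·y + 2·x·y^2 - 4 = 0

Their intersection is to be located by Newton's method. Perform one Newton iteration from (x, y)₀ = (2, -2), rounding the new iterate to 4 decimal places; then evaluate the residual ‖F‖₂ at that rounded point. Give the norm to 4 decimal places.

At (2, -2): F = (3.0000, 28.0000).
Jacobian J = [[2·x·y + 6·x, x^2 + 1], [-4·x·y + 2·y^2, -2·x^2 + 4·x·y]].
At the point, J = [[4.0000, 5.0000], [24.0000, -24.0000]] (det J = -216.0000).
Solving J·Δ = −F gives Δ = (-0.9815, 0.1852).
Then the next iterate is (x, y)₁ = (1.0185, -1.8148).
Re-evaluating at (1.0185, -1.8148): F = (0.414658, 6.473995), so ‖F‖₂ = 6.4873.

6.4873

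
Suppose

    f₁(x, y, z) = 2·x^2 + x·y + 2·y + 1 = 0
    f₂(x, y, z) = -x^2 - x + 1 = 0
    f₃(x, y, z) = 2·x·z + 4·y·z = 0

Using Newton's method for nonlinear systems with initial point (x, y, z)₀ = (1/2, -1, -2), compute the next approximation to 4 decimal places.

At (1/2, -1, -2): F = (-1.0000, 0.2500, 6.0000).
Jacobian J = [[4·x + y, x + 2, 0], [-2·x - 1, 0, 0], [2·z, 4·z, 2·x + 4·y]].
At the point, J = [[1.0000, 2.5000, 0.0000], [-2.0000, 0.0000, 0.0000], [-4.0000, -8.0000, -3.0000]] (det J = -15.0000).
Solving J·Δ = −F gives Δ = (0.1250, 0.3500, 0.9000).
Then the next iterate is (x, y, z)₁ = (0.6250, -0.6500, -1.1000).

(0.6250, -0.6500, -1.1000)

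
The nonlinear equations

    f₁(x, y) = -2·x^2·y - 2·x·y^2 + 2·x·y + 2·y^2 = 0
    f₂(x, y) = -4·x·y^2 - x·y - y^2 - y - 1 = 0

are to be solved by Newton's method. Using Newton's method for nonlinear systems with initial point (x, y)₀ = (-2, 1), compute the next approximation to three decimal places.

At (-2, 1): F = (-6.000, 7.000).
Jacobian J = [[-4·x·y - 2·y^2 + 2·y, -2·x^2 - 4·x·y + 2·x + 4·y], [-4·y^2 - y, -8·x·y - x - 2·y - 1]].
At the point, J = [[8.000, 0.000], [-5.000, 15.000]] (det J = 120.000).
Solving J·Δ = −F gives Δ = (0.750, -0.217).
Then the next iterate is (x, y)₁ = (-1.250, 0.783).

(-1.250, 0.783)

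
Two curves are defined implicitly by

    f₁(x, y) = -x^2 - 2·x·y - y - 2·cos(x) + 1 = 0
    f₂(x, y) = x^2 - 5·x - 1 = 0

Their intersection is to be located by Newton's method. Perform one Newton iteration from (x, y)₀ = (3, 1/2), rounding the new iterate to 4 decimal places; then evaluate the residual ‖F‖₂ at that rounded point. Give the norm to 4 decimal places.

78.8779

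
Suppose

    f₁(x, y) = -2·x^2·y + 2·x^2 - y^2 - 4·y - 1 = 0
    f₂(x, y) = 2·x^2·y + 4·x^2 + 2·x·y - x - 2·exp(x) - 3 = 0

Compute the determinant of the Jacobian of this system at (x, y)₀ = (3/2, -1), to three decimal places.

51.238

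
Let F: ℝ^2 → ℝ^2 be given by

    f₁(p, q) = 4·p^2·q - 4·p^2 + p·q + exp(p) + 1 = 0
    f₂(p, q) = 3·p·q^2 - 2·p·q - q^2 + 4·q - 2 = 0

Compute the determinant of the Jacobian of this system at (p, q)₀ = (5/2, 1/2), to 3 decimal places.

21.629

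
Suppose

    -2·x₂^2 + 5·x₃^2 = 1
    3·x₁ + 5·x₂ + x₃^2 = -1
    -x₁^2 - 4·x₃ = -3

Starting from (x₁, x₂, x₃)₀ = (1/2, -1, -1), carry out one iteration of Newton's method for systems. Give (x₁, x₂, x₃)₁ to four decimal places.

(-36.0833, 25.5833, 9.8333)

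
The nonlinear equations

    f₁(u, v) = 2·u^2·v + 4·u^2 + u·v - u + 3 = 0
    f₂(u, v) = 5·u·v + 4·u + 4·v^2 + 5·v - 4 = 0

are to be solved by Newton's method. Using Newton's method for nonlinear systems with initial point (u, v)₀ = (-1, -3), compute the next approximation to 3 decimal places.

At (-1, -3): F = (5.000, 28.000).
Jacobian J = [[4·u·v + 8·u + v - 1, 2·u^2 + u], [5·v + 4, 5·u + 8·v + 5]].
At the point, J = [[0.000, 1.000], [-11.000, -24.000]] (det J = 11.000).
Solving J·Δ = −F gives Δ = (13.455, -5.000).
Then the next iterate is (u, v)₁ = (12.455, -8.000).

(12.455, -8.000)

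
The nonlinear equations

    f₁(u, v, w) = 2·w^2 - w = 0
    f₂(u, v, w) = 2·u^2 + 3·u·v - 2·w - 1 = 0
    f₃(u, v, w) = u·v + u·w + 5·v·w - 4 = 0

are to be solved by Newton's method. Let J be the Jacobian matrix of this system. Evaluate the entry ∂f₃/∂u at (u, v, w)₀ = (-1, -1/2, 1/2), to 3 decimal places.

0.000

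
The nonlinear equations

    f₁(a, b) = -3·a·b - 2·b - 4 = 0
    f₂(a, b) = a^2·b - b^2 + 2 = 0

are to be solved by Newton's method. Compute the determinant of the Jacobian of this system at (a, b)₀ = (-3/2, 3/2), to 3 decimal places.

14.625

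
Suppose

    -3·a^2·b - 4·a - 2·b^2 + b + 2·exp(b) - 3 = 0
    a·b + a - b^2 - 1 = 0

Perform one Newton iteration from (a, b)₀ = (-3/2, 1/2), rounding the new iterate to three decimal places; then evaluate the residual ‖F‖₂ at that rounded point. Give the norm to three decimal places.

At (-3/2, 1/2): F = (2.92244, -3.500).
Jacobian J = [[-6·a·b - 4, -3·a^2 - 4·b + 2·exp(b) + 1], [b + 1, a - 2·b]].
At the point, J = [[0.500, -4.45256], [1.500, -2.500]] (det J = 5.42884).
Solving J·Δ = −F gives Δ = (4.216, 1.130).
Then the next iterate is (a, b)₁ = (2.716, 1.630).
Re-evaluating at (2.716, 1.630): F = (-43.41190, 3.48618), so ‖F‖₂ = 43.552.

43.552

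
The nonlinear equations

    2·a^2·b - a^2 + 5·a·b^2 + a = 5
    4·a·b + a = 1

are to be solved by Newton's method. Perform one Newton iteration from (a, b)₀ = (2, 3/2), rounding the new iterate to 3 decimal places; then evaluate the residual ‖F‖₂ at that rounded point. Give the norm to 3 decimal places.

20.654

At (2, 3/2): F = (27.500, 13.000).
Jacobian J = [[4·a·b - 2·a + 5·b^2 + 1, 2·a^2 + 10·a·b], [4·b + 1, 4·a]].
At the point, J = [[20.250, 38.000], [7.000, 8.000]] (det J = -104.000).
Solving J·Δ = −F gives Δ = (-2.635, 0.680).
Then the next iterate is (a, b)₁ = (-0.635, 2.180).
Re-evaluating at (-0.635, 2.180): F = (-19.36903, -7.17220), so ‖F‖₂ = 20.654.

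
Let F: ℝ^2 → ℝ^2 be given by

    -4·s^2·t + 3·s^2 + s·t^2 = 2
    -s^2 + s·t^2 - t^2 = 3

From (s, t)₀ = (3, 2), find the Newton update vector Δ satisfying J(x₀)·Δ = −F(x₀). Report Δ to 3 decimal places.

(-1.469, 0.133)

At (3, 2): F = (-35.000, -4.000).
Jacobian J = [[-8·s·t + 6·s + t^2, -4·s^2 + 2·s·t], [-2·s + t^2, 2·s·t - 2·t]].
At the point, J = [[-26.000, -24.000], [-2.000, 8.000]] (det J = -256.000).
Solving J·Δ = −F gives Δ = (-1.469, 0.133).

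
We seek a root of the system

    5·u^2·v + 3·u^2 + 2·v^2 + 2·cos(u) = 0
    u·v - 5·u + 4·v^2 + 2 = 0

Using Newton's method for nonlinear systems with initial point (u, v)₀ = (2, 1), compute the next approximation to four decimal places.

(1.0456, 0.8182)

At (2, 1): F = (33.167706, -2.0000).
Jacobian J = [[10·u·v + 6·u - 2·sin(u), 5·u^2 + 4·v], [v - 5, u + 8·v]].
At the point, J = [[30.181405, 24.0000], [-4.0000, 10.0000]] (det J = 397.814051).
Solving J·Δ = −F gives Δ = (-0.9544, -0.1818).
Then the next iterate is (u, v)₁ = (1.0456, 0.8182).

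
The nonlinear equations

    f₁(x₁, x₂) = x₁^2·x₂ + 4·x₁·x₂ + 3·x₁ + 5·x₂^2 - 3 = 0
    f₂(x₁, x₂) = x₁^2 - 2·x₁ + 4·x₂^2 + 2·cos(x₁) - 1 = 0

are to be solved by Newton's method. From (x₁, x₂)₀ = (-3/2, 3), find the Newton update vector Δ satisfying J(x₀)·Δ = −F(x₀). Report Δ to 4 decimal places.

(1.9305, -1.4413)

At (-3/2, 3): F = (26.2500, 40.391474).
Jacobian J = [[2·x₁·x₂ + 4·x₂ + 3, x₁^2 + 4·x₁ + 10·x₂], [2·x₁ - 2·sin(x₁) - 2, 8·x₂]].
At the point, J = [[6.0000, 26.2500], [-3.005010, 24.0000]] (det J = 222.881513).
Solving J·Δ = −F gives Δ = (1.9305, -1.4413).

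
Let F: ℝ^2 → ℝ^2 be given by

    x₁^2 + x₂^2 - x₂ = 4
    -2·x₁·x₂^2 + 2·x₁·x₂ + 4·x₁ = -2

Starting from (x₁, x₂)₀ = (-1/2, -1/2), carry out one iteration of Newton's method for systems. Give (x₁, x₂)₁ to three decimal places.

At (-1/2, -1/2): F = (-3.000, 0.750).
Jacobian J = [[2·x₁, 2·x₂ - 1], [-2·x₂^2 + 2·x₂ + 4, -4·x₁·x₂ + 2·x₁]].
At the point, J = [[-1.000, -2.000], [2.500, -2.000]] (det J = 7.000).
Solving J·Δ = −F gives Δ = (-1.071, -0.964).
Then the next iterate is (x₁, x₂)₁ = (-1.571, -1.464).

(-1.571, -1.464)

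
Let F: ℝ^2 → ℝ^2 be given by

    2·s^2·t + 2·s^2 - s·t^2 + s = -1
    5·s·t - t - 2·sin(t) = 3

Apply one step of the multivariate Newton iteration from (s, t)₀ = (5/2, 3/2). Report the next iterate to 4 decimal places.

(1.3395, 1.1873)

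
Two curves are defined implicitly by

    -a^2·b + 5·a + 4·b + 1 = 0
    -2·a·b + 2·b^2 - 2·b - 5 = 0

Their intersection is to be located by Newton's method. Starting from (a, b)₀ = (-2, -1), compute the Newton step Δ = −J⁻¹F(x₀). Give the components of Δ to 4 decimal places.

At (-2, -1): F = (-9.0000, -5.0000).
Jacobian J = [[-2·a·b + 5, -a^2 + 4], [-2·b, -2·a + 4·b - 2]].
At the point, J = [[1.0000, 0.0000], [2.0000, -2.0000]] (det J = -2.0000).
Solving J·Δ = −F gives Δ = (9.0000, 6.5000).

(9.0000, 6.5000)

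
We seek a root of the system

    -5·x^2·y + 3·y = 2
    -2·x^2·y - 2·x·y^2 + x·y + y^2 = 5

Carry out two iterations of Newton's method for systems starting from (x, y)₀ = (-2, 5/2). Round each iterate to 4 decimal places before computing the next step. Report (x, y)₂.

(-0.8379, 1.7758)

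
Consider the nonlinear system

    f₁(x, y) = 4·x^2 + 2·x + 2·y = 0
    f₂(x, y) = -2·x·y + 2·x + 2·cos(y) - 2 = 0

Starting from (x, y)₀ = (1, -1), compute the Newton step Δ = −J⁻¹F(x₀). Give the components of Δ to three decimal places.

(-0.665, 1.325)

At (1, -1): F = (4.000, 3.08060).
Jacobian J = [[8·x + 2, 2], [-2·y + 2, -2·x - 2·sin(y)]].
At the point, J = [[10.000, 2.000], [4.000, -0.31706]] (det J = -11.17058).
Solving J·Δ = −F gives Δ = (-0.665, 1.325).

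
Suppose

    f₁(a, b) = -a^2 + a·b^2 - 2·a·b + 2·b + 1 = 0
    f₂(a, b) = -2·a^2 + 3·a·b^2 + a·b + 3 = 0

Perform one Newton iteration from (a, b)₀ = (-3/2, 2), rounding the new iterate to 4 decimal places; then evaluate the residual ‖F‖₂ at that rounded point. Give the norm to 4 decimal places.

At (-3/2, 2): F = (2.7500, -22.5000).
Jacobian J = [[-2·a + b^2 - 2·b, 2·a·b - 2·a + 2], [-4·a + 3·b^2 + b, 6·a·b + a]].
At the point, J = [[3.0000, -1.0000], [20.0000, -19.5000]] (det J = -38.5000).
Solving J·Δ = −F gives Δ = (-1.9773, -3.1818).
Then the next iterate is (a, b)₁ = (-3.4773, -1.1818).
Re-evaluating at (-3.4773, -1.1818): F = (-26.530737, -31.643484), so ‖F‖₂ = 41.2939.

41.2939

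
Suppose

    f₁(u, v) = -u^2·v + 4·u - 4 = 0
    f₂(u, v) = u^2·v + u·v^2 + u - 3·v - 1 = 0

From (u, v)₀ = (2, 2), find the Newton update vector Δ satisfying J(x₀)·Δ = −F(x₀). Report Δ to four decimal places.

(-0.5000, -0.5000)

At (2, 2): F = (-4.0000, 11.0000).
Jacobian J = [[-2·u·v + 4, -u^2], [2·u·v + v^2 + 1, u^2 + 2·u·v - 3]].
At the point, J = [[-4.0000, -4.0000], [13.0000, 9.0000]] (det J = 16.0000).
Solving J·Δ = −F gives Δ = (-0.5000, -0.5000).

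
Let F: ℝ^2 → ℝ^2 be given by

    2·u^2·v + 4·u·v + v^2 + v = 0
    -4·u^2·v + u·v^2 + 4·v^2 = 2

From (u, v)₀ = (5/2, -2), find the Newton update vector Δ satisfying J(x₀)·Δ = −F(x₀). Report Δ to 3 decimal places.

(-1.316, 0.316)

At (5/2, -2): F = (-43.000, 74.000).
Jacobian J = [[4·u·v + 4·v, 2·u^2 + 4·u + 2·v + 1], [-8·u·v + v^2, -4·u^2 + 2·u·v + 8·v]].
At the point, J = [[-28.000, 19.500], [44.000, -51.000]] (det J = 570.000).
Solving J·Δ = −F gives Δ = (-1.316, 0.316).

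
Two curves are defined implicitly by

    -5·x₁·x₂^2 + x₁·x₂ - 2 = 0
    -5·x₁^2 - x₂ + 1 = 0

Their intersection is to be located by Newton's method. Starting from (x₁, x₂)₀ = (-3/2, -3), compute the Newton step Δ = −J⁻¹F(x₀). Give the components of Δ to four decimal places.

(0.5461, 0.9416)

At (-3/2, -3): F = (70.0000, -7.2500).
Jacobian J = [[-5·x₂^2 + x₂, -10·x₁·x₂ + x₁], [-10·x₁, -1]].
At the point, J = [[-48.0000, -46.5000], [15.0000, -1.0000]] (det J = 745.5000).
Solving J·Δ = −F gives Δ = (0.5461, 0.9416).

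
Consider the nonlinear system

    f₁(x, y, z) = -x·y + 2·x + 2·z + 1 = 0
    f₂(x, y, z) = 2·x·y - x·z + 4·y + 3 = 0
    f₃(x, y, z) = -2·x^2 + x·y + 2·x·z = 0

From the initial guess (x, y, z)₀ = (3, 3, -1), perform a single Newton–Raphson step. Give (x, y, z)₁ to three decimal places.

At (3, 3, -1): F = (-4.000, 36.000, -15.000).
Jacobian J = [[-y + 2, -x, 2], [2·y - z, 2·x + 4, -x], [-4·x + y + 2·z, x, 2·x]].
At the point, J = [[-1.000, -3.000, 2.000], [7.000, 10.000, -3.000], [-11.000, 3.000, 6.000]] (det J = 220.000).
Solving J·Δ = −F gives Δ = (-3.423, -2.032, -2.759).
Then the next iterate is (x, y, z)₁ = (-0.423, 0.968, -3.759).

(-0.423, 0.968, -3.759)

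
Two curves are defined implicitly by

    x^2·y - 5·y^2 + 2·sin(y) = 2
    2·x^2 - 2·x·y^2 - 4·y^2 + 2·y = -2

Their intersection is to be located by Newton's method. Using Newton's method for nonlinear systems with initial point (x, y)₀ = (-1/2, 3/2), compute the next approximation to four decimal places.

At (-1/2, 3/2): F = (-10.880010, -1.2500).
Jacobian J = [[2·x·y, x^2 - 10·y + 2·cos(y)], [4·x - 2·y^2, -4·x·y - 8·y + 2]].
At the point, J = [[-1.5000, -14.608526], [-6.5000, -7.0000]] (det J = -84.455416).
Solving J·Δ = −F gives Δ = (0.6856, -0.8152).
Then the next iterate is (x, y)₁ = (0.1856, 0.6848).

(0.1856, 0.6848)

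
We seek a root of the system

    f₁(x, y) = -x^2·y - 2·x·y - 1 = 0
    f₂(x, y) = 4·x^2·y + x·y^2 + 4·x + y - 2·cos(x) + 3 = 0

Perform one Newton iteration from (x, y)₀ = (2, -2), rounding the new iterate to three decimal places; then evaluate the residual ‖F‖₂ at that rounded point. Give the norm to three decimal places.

At (2, -2): F = (15.000, -14.16771).
Jacobian J = [[-2·x·y - 2·y, -x^2 - 2·x], [8·x·y + y^2 + 2·sin(x) + 4, 4·x^2 + 2·x·y + 1]].
At the point, J = [[12.000, -8.000], [-22.18141, 9.000]] (det J = -69.45124).
Solving J·Δ = −F gives Δ = (0.312, 2.343).
Then the next iterate is (x, y)₁ = (2.312, 0.343).
Re-evaluating at (2.312, 0.343): F = (-4.41948, 21.54717), so ‖F‖₂ = 21.996.

21.996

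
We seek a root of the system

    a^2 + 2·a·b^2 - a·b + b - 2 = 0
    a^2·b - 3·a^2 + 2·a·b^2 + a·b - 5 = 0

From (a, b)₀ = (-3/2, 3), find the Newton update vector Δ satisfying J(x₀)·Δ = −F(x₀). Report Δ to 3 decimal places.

(1.972, 0.285)

At (-3/2, 3): F = (-19.250, -36.500).
Jacobian J = [[2·a + 2·b^2 - b, 4·a·b - a + 1], [2·a·b - 6·a + 2·b^2 + b, a^2 + 4·a·b + a]].
At the point, J = [[12.000, -15.500], [21.000, -17.250]] (det J = 118.500).
Solving J·Δ = −F gives Δ = (1.972, 0.285).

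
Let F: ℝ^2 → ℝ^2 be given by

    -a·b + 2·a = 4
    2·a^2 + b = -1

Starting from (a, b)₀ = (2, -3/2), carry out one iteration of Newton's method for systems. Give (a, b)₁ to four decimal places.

(1.0769, -1.6154)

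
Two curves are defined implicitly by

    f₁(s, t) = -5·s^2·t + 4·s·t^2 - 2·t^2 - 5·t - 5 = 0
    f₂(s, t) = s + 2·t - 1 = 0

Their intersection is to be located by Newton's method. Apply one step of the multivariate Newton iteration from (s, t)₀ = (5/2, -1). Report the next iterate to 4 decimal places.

(2.0249, -0.5125)

At (5/2, -1): F = (39.2500, -0.5000).
Jacobian J = [[-10·s·t + 4·t^2, -5·s^2 + 8·s·t - 4·t - 5], [1, 2]].
At the point, J = [[29.0000, -52.2500], [1.0000, 2.0000]] (det J = 110.2500).
Solving J·Δ = −F gives Δ = (-0.4751, 0.4875).
Then the next iterate is (s, t)₁ = (2.0249, -0.5125).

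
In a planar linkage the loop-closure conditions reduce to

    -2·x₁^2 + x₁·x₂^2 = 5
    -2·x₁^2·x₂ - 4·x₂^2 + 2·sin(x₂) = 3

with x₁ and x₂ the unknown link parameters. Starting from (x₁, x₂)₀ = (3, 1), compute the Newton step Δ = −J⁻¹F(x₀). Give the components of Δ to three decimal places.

(-1.844, -0.048)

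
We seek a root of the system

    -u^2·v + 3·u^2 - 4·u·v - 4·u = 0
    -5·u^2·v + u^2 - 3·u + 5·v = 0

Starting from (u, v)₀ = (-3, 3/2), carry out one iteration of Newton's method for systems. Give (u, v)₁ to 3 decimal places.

At (-3, 3/2): F = (43.500, -42.000).
Jacobian J = [[-2·u·v + 6·u - 4·v - 4, -u^2 - 4·u], [-10·u·v + 2·u - 3, -5·u^2 + 5]].
At the point, J = [[-19.000, 3.000], [36.000, -40.000]] (det J = 652.000).
Solving J·Δ = −F gives Δ = (2.475, 1.178).
Then the next iterate is (u, v)₁ = (-0.525, 2.678).

(-0.525, 2.678)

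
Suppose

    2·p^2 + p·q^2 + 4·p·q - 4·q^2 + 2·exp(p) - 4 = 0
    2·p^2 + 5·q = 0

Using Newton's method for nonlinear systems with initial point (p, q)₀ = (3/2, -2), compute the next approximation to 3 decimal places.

(2.115, -1.638)

At (3/2, -2): F = (-12.53662, -5.500).
Jacobian J = [[4·p + q^2 + 4·q + 2·exp(p), 2·p·q + 4·p - 8·q], [4·p, 5]].
At the point, J = [[10.96338, 16.000], [6.000, 5.000]] (det J = -41.18311).
Solving J·Δ = −F gives Δ = (0.615, 0.362).
Then the next iterate is (p, q)₁ = (2.115, -1.638).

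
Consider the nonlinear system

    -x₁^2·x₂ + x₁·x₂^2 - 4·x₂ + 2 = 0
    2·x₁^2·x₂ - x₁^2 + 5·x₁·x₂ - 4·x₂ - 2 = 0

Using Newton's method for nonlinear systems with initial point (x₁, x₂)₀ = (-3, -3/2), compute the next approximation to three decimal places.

At (-3, -3/2): F = (14.750, -9.500).
Jacobian J = [[-2·x₁·x₂ + x₂^2, -x₁^2 + 2·x₁·x₂ - 4], [4·x₁·x₂ - 2·x₁ + 5·x₂, 2·x₁^2 + 5·x₁ - 4]].
At the point, J = [[-6.750, -4.000], [16.500, -1.000]] (det J = 72.750).
Solving J·Δ = −F gives Δ = (0.725, 2.464).
Then the next iterate is (x₁, x₂)₁ = (-2.275, 0.964).

(-2.275, 0.964)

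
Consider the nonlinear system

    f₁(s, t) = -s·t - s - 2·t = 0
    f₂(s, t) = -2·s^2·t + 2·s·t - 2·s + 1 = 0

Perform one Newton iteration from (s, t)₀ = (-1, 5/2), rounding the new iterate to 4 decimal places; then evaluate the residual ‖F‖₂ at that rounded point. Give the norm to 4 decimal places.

At (-1, 5/2): F = (-1.5000, -7.0000).
Jacobian J = [[-t - 1, -s - 2], [-4·s·t + 2·t - 2, -2·s^2 + 2·s]].
At the point, J = [[-3.5000, -1.0000], [13.0000, -4.0000]] (det J = 27.0000).
Solving J·Δ = −F gives Δ = (0.0370, -1.6296).
Then the next iterate is (s, t)₁ = (-0.9630, 0.8704).
Re-evaluating at (-0.9630, 0.8704): F = (0.060395, -0.364754), so ‖F‖₂ = 0.3697.

0.3697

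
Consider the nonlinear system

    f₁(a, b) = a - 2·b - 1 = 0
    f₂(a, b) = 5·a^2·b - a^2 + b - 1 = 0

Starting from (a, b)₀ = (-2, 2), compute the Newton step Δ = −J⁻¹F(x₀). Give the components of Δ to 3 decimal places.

At (-2, 2): F = (-7.000, 37.000).
Jacobian J = [[1, -2], [10·a·b - 2·a, 5·a^2 + 1]].
At the point, J = [[1.000, -2.000], [-36.000, 21.000]] (det J = -51.000).
Solving J·Δ = −F gives Δ = (-1.431, -4.216).

(-1.431, -4.216)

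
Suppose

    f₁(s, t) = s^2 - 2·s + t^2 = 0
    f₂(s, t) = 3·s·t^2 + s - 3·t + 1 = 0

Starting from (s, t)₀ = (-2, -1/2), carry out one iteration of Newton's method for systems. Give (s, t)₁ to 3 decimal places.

(-0.538, -1.019)

At (-2, -1/2): F = (8.250, -1.000).
Jacobian J = [[2·s - 2, 2·t], [3·t^2 + 1, 6·s·t - 3]].
At the point, J = [[-6.000, -1.000], [1.750, 3.000]] (det J = -16.250).
Solving J·Δ = −F gives Δ = (1.462, -0.519).
Then the next iterate is (s, t)₁ = (-0.538, -1.019).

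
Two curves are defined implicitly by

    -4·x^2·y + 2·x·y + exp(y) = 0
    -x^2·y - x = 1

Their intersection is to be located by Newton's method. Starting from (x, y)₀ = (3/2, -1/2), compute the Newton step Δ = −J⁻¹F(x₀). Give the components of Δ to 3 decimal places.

At (3/2, -1/2): F = (3.60653, -1.375).
Jacobian J = [[-8·x·y + 2·y, -4·x^2 + 2·x + exp(y)], [-2·x·y - 1, -x^2]].
At the point, J = [[5.000, -5.39347], [0.500, -2.250]] (det J = -8.55327).
Solving J·Δ = −F gives Δ = (-1.816, -1.015).

(-1.816, -1.015)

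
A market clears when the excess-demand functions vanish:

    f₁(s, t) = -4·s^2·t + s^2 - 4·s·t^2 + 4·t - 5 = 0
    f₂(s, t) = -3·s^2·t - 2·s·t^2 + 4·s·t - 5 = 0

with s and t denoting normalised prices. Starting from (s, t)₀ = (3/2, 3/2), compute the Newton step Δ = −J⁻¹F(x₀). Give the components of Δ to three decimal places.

(-1.537, 0.571)

At (3/2, 3/2): F = (-23.750, -12.875).
Jacobian J = [[-8·s·t + 2·s - 4·t^2, -4·s^2 - 8·s·t + 4], [-6·s·t - 2·t^2 + 4·t, -3·s^2 - 4·s·t + 4·s]].
At the point, J = [[-24.000, -23.000], [-12.000, -9.750]] (det J = -42.000).
Solving J·Δ = −F gives Δ = (-1.537, 0.571).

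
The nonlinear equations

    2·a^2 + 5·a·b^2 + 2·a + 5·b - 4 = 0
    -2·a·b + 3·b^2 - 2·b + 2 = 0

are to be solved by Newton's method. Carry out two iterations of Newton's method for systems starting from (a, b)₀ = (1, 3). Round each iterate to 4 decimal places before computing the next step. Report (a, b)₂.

(0.5508, 0.8795)

At (1, 3): F = (60.0000, 17.0000).
Jacobian J = [[4·a + 5·b^2 + 2, 10·a·b + 5], [-2·b, -2·a + 6·b - 2]].
At the point, J = [[51.0000, 35.0000], [-6.0000, 14.0000]] (det J = 924.0000).
Solving J·Δ = −F gives Δ = (-0.2652, -1.3279).
Then the next iterate is (a, b)₁ = (0.7348, 1.6721).
Round to (0.7348, 1.6721) and repeat: F = (17.182166, 4.586237), J = [[18.918792, 17.286591], [-3.3442, 6.5630]].
Δ = (-0.1840, -0.7926), so (a, b)₂ = (0.5508, 0.8795).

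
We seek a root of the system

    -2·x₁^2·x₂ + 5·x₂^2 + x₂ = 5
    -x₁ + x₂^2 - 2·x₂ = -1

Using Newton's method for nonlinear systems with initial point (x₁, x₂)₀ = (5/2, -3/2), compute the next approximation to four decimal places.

At (5/2, -3/2): F = (23.5000, 3.7500).
Jacobian J = [[-4·x₁·x₂, -2·x₁^2 + 10·x₂ + 1], [-1, 2·x₂ - 2]].
At the point, J = [[15.0000, -26.5000], [-1.0000, -5.0000]] (det J = -101.5000).
Solving J·Δ = −F gives Δ = (-0.1786, 0.7857).
Then the next iterate is (x₁, x₂)₁ = (2.3214, -0.7143).

(2.3214, -0.7143)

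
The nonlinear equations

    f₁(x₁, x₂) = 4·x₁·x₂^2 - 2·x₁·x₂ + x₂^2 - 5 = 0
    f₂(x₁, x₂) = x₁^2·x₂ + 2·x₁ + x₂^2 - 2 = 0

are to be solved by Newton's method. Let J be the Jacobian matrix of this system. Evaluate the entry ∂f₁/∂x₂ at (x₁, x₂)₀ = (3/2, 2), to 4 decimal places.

25.0000

∂f₁/∂x₂ = 8·x₁·x₂ - 2·x₁ + 2·x₂.
At (3/2, 2) this is 25.0000.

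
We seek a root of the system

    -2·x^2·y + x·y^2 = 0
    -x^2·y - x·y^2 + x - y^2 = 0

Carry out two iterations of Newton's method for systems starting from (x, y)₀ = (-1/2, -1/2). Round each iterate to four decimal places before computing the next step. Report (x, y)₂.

At (-1/2, -1/2): F = (0.1250, -0.5000).
Jacobian J = [[-4·x·y + y^2, -2·x^2 + 2·x·y], [-2·x·y - y^2 + 1, -x^2 - 2·x·y - 2·y]].
At the point, J = [[-0.7500, 0.0000], [0.2500, 0.2500]] (det J = -0.1875).
Solving J·Δ = −F gives Δ = (0.1667, 1.8333).
Then the next iterate is (x, y)₁ = (-0.3333, 1.3333).
Round to (-0.3333, 1.3333) and repeat: F = (-0.888733, -1.6666), J = [[3.555244, -1.110956], [0.111089, -1.888911]].
Δ = (-0.0262, -0.8838), so (x, y)₂ = (-0.3595, 0.4495).

(-0.3595, 0.4495)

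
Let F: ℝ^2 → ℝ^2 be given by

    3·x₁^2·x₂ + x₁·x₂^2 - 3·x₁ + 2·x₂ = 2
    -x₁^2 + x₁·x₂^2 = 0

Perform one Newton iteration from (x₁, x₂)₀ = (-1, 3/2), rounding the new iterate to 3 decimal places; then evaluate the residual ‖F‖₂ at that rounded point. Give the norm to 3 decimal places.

1.906

At (-1, 3/2): F = (6.250, -3.250).
Jacobian J = [[6·x₁·x₂ + x₂^2 - 3, 3·x₁^2 + 2·x₁·x₂ + 2], [-2·x₁ + x₂^2, 2·x₁·x₂]].
At the point, J = [[-9.750, 2.000], [4.250, -3.000]] (det J = 20.750).
Solving J·Δ = −F gives Δ = (0.590, -0.247).
Then the next iterate is (x₁, x₂)₁ = (-0.410, 1.253).
Re-evaluating at (-0.410, 1.253): F = (1.72418, -0.81180), so ‖F‖₂ = 1.906.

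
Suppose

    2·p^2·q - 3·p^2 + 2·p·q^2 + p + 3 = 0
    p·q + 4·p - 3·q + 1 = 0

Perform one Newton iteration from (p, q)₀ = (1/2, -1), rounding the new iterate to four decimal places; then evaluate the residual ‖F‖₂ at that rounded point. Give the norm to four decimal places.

4.7025

At (1/2, -1): F = (3.2500, 5.5000).
Jacobian J = [[4·p·q - 6·p + 2·q^2 + 1, 2·p^2 + 4·p·q], [q + 4, p - 3]].
At the point, J = [[-2.0000, -1.5000], [3.0000, -2.5000]] (det J = 9.5000).
Solving J·Δ = −F gives Δ = (-0.0132, 2.1842).
Then the next iterate is (p, q)₁ = (0.4868, 1.1842).
Re-evaluating at (0.4868, 1.1842): F = (4.702435, -0.028931), so ‖F‖₂ = 4.7025.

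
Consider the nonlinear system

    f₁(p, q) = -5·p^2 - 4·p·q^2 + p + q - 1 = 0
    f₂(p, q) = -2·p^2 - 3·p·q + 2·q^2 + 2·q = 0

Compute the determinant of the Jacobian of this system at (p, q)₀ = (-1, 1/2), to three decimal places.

57.500

J = [[-10·p - 4·q^2 + 1, -8·p·q + 1], [-4·p - 3·q, -3·p + 4·q + 2]].
At the point, J = [[10.000, 5.000], [2.500, 7.000]].
det J = 57.500.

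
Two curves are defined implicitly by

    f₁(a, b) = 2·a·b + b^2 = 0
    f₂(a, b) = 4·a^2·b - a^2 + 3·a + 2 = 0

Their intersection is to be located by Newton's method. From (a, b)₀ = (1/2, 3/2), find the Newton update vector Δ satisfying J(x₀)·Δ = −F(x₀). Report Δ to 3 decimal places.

At (1/2, 3/2): F = (3.750, 4.750).
Jacobian J = [[2·b, 2·a + 2·b], [8·a·b - 2·a + 3, 4·a^2]].
At the point, J = [[3.000, 4.000], [8.000, 1.000]] (det J = -29.000).
Solving J·Δ = −F gives Δ = (-0.526, -0.543).

(-0.526, -0.543)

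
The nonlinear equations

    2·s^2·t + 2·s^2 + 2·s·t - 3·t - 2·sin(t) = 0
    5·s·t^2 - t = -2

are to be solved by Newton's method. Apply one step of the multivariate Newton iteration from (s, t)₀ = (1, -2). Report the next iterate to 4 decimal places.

(1.6255, -0.2614)

At (1, -2): F = (1.818595, 24.0000).
Jacobian J = [[4·s·t + 4·s + 2·t, 2·s^2 + 2·s - 2·cos(t) - 3], [5·t^2, 10·s·t - 1]].
At the point, J = [[-8.0000, 1.832294], [20.0000, -21.0000]] (det J = 131.354127).
Solving J·Δ = −F gives Δ = (0.6255, 1.7386).
Then the next iterate is (s, t)₁ = (1.6255, -0.2614).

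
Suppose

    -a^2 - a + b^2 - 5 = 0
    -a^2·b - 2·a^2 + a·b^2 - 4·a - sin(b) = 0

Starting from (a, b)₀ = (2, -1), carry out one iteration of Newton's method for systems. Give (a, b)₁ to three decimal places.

At (2, -1): F = (-10.000, -9.15853).
Jacobian J = [[-2·a - 1, 2·b], [-2·a·b - 4·a + b^2 - 4, -a^2 + 2·a·b - cos(b)]].
At the point, J = [[-5.000, -2.000], [-7.000, -8.54030]] (det J = 28.70151).
Solving J·Δ = −F gives Δ = (-2.337, 0.843).
Then the next iterate is (a, b)₁ = (-0.337, -0.157).

(-0.337, -0.157)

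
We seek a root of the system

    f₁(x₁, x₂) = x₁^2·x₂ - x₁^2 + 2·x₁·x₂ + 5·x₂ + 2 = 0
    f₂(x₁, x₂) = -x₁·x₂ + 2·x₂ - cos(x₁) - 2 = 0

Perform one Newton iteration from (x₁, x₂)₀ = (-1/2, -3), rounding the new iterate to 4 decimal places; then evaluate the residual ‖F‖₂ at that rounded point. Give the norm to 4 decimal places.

3.5274

At (-1/2, -3): F = (-11.0000, -10.377583).
Jacobian J = [[2·x₁·x₂ - 2·x₁ + 2·x₂, x₁^2 + 2·x₁ + 5], [-x₂ + sin(x₁), -x₁ + 2]].
At the point, J = [[-2.0000, 4.2500], [2.520574, 2.5000]] (det J = -15.712441).
Solving J·Δ = −F gives Δ = (1.0568, 3.0855).
Then the next iterate is (x₁, x₂)₁ = (0.5568, 0.0855).
Re-evaluating at (0.5568, 0.0855): F = (2.239194, -2.725557), so ‖F‖₂ = 3.5274.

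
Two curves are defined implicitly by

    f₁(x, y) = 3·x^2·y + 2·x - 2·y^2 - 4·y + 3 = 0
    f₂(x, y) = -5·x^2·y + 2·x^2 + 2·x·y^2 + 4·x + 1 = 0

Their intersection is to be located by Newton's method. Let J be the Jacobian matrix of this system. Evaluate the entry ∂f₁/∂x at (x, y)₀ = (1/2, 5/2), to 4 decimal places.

9.5000

∂f₁/∂x = 6·x·y + 2.
At (1/2, 5/2) this is 9.5000.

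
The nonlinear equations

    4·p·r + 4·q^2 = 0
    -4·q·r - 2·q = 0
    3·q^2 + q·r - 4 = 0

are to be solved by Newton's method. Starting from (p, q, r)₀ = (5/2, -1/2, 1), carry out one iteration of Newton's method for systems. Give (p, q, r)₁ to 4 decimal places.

At (5/2, -1/2, 1): F = (11.0000, 3.0000, -3.7500).
Jacobian J = [[4·r, 8·q, 4·p], [0, -4·r - 2, -4·q], [0, 6·q + r, q]].
At the point, J = [[4.0000, -4.0000, 10.0000], [0.0000, -6.0000, 2.0000], [0.0000, -2.0000, -0.5000]] (det J = 28.0000).
Solving J·Δ = −F gives Δ = (6.5714, -0.8571, -4.0714).
Then the next iterate is (p, q, r)₁ = (9.0714, -1.3571, -3.0714).

(9.0714, -1.3571, -3.0714)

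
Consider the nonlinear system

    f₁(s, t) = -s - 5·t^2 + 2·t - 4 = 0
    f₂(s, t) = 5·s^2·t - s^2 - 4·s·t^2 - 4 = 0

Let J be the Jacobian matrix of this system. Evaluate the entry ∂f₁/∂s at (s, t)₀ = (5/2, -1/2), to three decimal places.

-1.000

∂f₁/∂s = -1.
At (5/2, -1/2) this is -1.000.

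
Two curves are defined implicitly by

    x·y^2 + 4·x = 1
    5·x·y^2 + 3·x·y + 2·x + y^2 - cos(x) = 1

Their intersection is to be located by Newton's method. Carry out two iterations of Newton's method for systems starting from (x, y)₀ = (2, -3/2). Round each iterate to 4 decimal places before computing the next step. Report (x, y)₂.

At (2, -3/2): F = (11.5000, 19.166147).
Jacobian J = [[y^2 + 4, 2·x·y], [5·y^2 + 3·y + sin(x) + 2, 10·x·y + 3·x + 2·y]].
At the point, J = [[6.2500, -6.0000], [9.659297, -27.0000]] (det J = -110.794215).
Solving J·Δ = −F gives Δ = (-1.7646, 0.0786).
Then the next iterate is (x, y)₁ = (0.2354, -1.4214).
Round to (0.2354, -1.4214) and repeat: F = (0.417197, 1.892949), J = [[6.020378, -0.669195], [8.070922, -5.482576]].
Δ = (-0.0370, 0.2908), so (x, y)₂ = (0.1984, -1.1306).

(0.1984, -1.1306)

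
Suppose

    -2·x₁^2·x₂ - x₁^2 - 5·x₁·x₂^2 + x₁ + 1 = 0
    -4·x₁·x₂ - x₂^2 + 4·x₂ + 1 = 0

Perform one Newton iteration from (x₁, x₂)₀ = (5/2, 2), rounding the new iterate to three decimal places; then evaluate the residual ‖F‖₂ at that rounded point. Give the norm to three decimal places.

At (5/2, 2): F = (-77.750, -15.000).
Jacobian J = [[-4·x₁·x₂ - 2·x₁ - 5·x₂^2 + 1, -2·x₁^2 - 10·x₁·x₂], [-4·x₂, -4·x₁ - 2·x₂ + 4]].
At the point, J = [[-44.000, -62.500], [-8.000, -10.000]] (det J = -60.000).
Solving J·Δ = −F gives Δ = (-2.667, 0.633).
Then the next iterate is (x₁, x₂)₁ = (-0.167, 2.633).
Re-evaluating at (-0.167, 2.633): F = (6.44704, 6.35816), so ‖F‖₂ = 9.055.

9.055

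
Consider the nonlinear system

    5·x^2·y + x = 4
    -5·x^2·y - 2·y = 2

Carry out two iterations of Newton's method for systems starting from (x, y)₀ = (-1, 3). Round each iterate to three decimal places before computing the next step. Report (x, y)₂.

(-0.961, -3.480)

At (-1, 3): F = (10.000, -23.000).
Jacobian J = [[10·x·y + 1, 5·x^2], [-10·x·y, -5·x^2 - 2]].
At the point, J = [[-29.000, 5.000], [30.000, -7.000]] (det J = 53.000).
Solving J·Δ = −F gives Δ = (-0.849, -6.925).
Then the next iterate is (x, y)₁ = (-1.849, -3.925).
Round to (-1.849, -3.925) and repeat: F = (-72.94297, 72.94397), J = [[73.57325, 17.09400], [-72.57325, -19.09400]].
Δ = (0.888, 0.445), so (x, y)₂ = (-0.961, -3.480).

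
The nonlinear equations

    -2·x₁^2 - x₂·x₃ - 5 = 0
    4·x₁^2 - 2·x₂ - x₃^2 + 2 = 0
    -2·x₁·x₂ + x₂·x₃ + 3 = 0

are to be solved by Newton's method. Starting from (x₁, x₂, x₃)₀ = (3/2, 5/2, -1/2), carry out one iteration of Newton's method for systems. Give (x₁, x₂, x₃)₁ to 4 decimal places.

(0.8302, 0.2891, -2.6348)

At (3/2, 5/2, -1/2): F = (-8.2500, 5.7500, -5.7500).
Jacobian J = [[-4·x₁, -x₃, -x₂], [8·x₁, -2, -2·x₃], [-2·x₂, -2·x₁ + x₃, x₂]].
At the point, J = [[-6.0000, 0.5000, -2.5000], [12.0000, -2.0000, 1.0000], [-5.0000, -3.5000, 2.5000]] (det J = 121.5000).
Solving J·Δ = −F gives Δ = (-0.6698, -2.2109, -2.1348).
Then the next iterate is (x₁, x₂, x₃)₁ = (0.8302, 0.2891, -2.6348).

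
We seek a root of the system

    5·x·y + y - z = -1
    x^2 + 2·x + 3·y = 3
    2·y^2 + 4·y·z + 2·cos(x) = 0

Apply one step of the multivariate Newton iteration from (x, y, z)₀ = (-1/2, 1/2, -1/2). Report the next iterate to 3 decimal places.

(-0.573, 1.274, -1.093)

At (-1/2, 1/2, -1/2): F = (0.750, -2.250, 1.25517).
Jacobian J = [[5·y, 5·x + 1, -1], [2·x + 2, 3, 0], [-2·sin(x), 4·y + 4·z, 4·y]].
At the point, J = [[2.500, -1.500, -1.000], [1.000, 3.000, 0.000], [0.95885, 0.000, 2.000]] (det J = 20.87655).
Solving J·Δ = −F gives Δ = (-0.073, 0.774, -0.593).
Then the next iterate is (x, y, z)₁ = (-0.573, 1.274, -1.093).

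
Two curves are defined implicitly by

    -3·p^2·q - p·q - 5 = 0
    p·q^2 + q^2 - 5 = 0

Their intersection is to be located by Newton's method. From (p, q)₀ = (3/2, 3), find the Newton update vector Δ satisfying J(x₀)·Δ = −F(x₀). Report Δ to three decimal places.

(-0.803, -0.685)

At (3/2, 3): F = (-29.750, 17.500).
Jacobian J = [[-6·p·q - q, -3·p^2 - p], [q^2, 2·p·q + 2·q]].
At the point, J = [[-30.000, -8.250], [9.000, 15.000]] (det J = -375.750).
Solving J·Δ = −F gives Δ = (-0.803, -0.685).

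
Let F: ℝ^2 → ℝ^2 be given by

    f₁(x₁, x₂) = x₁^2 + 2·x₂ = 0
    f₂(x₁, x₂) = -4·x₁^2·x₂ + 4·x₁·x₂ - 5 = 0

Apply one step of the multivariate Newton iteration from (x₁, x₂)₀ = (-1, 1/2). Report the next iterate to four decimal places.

(-1.5000, -1.0000)

At (-1, 1/2): F = (2.0000, -9.0000).
Jacobian J = [[2·x₁, 2], [-8·x₁·x₂ + 4·x₂, -4·x₁^2 + 4·x₁]].
At the point, J = [[-2.0000, 2.0000], [6.0000, -8.0000]] (det J = 4.0000).
Solving J·Δ = −F gives Δ = (-0.5000, -1.5000).
Then the next iterate is (x₁, x₂)₁ = (-1.5000, -1.0000).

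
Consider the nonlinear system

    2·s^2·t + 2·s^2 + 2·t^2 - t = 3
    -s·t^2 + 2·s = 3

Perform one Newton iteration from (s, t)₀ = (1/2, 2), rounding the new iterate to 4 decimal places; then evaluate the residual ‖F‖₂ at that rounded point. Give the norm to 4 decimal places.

821.7069

At (1/2, 2): F = (4.5000, -4.0000).
Jacobian J = [[4·s·t + 4·s, 2·s^2 + 4·t - 1], [-t^2 + 2, -2·s·t]].
At the point, J = [[6.0000, 7.5000], [-2.0000, -2.0000]] (det J = 3.0000).
Solving J·Δ = −F gives Δ = (-7.0000, 5.0000).
Then the next iterate is (s, t)₁ = (-6.5000, 7.0000).
Re-evaluating at (-6.5000, 7.0000): F = (764.0000, 302.5000), so ‖F‖₂ = 821.7069.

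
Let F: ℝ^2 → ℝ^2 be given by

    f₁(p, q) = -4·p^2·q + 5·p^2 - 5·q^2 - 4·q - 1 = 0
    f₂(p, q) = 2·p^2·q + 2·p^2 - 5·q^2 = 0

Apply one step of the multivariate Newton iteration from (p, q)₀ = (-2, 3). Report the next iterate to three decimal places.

(-1.440, 1.594)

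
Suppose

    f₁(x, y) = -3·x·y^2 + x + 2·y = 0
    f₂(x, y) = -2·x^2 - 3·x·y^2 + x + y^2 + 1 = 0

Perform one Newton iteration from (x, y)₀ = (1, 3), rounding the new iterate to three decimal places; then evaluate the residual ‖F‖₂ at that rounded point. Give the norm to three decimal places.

7.263

At (1, 3): F = (-20.000, -18.000).
Jacobian J = [[-3·y^2 + 1, -6·x·y + 2], [-4·x - 3·y^2 + 1, -6·x·y + 2·y]].
At the point, J = [[-26.000, -16.000], [-30.000, -12.000]] (det J = -168.000).
Solving J·Δ = −F gives Δ = (-0.286, -0.786).
Then the next iterate is (x, y)₁ = (0.714, 2.214).
Re-evaluating at (0.714, 2.214): F = (-5.35765, -4.90344), so ‖F‖₂ = 7.263.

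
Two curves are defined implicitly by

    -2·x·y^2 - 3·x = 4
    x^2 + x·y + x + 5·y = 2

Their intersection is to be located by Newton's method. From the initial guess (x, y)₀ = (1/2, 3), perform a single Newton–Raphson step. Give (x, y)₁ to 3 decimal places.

(0.637, 0.102)

At (1/2, 3): F = (-14.500, 15.250).
Jacobian J = [[-2·y^2 - 3, -4·x·y], [2·x + y + 1, x + 5]].
At the point, J = [[-21.000, -6.000], [5.000, 5.500]] (det J = -85.500).
Solving J·Δ = −F gives Δ = (0.137, -2.898).
Then the next iterate is (x, y)₁ = (0.637, 0.102).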